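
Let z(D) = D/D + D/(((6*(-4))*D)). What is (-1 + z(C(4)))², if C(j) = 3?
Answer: 1/576 ≈ 0.0017361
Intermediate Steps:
z(D) = 23/24 (z(D) = 1 + D/((-24*D)) = 1 + D*(-1/(24*D)) = 1 - 1/24 = 23/24)
(-1 + z(C(4)))² = (-1 + 23/24)² = (-1/24)² = 1/576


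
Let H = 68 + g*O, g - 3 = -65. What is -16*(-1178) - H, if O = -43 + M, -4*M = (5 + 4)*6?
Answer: 15277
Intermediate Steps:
g = -62 (g = 3 - 65 = -62)
M = -27/2 (M = -(5 + 4)*6/4 = -9*6/4 = -1/4*54 = -27/2 ≈ -13.500)
O = -113/2 (O = -43 - 27/2 = -113/2 ≈ -56.500)
H = 3571 (H = 68 - 62*(-113/2) = 68 + 3503 = 3571)
-16*(-1178) - H = -16*(-1178) - 1*3571 = 18848 - 3571 = 15277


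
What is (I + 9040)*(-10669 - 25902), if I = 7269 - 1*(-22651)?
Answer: -1424806160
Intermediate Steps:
I = 29920 (I = 7269 + 22651 = 29920)
(I + 9040)*(-10669 - 25902) = (29920 + 9040)*(-10669 - 25902) = 38960*(-36571) = -1424806160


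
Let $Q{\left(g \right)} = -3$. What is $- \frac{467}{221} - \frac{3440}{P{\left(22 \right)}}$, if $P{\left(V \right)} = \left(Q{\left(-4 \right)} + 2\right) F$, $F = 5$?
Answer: $\frac{151581}{221} \approx 685.89$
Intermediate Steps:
$P{\left(V \right)} = -5$ ($P{\left(V \right)} = \left(-3 + 2\right) 5 = \left(-1\right) 5 = -5$)
$- \frac{467}{221} - \frac{3440}{P{\left(22 \right)}} = - \frac{467}{221} - \frac{3440}{-5} = \left(-467\right) \frac{1}{221} - -688 = - \frac{467}{221} + 688 = \frac{151581}{221}$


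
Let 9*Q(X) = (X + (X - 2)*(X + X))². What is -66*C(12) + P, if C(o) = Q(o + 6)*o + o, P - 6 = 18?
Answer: -31050336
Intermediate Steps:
P = 24 (P = 6 + 18 = 24)
Q(X) = (X + 2*X*(-2 + X))²/9 (Q(X) = (X + (X - 2)*(X + X))²/9 = (X + (-2 + X)*(2*X))²/9 = (X + 2*X*(-2 + X))²/9)
C(o) = o + o*(6 + o)²*(9 + 2*o)²/9 (C(o) = ((o + 6)²*(-3 + 2*(o + 6))²/9)*o + o = ((6 + o)²*(-3 + 2*(6 + o))²/9)*o + o = ((6 + o)²*(-3 + (12 + 2*o))²/9)*o + o = ((6 + o)²*(9 + 2*o)²/9)*o + o = o*(6 + o)²*(9 + 2*o)²/9 + o = o + o*(6 + o)²*(9 + 2*o)²/9)
-66*C(12) + P = -22*12*(9 + (6 + 12)²*(9 + 2*12)²)/3 + 24 = -22*12*(9 + 18²*(9 + 24)²)/3 + 24 = -22*12*(9 + 324*33²)/3 + 24 = -22*12*(9 + 324*1089)/3 + 24 = -22*12*(9 + 352836)/3 + 24 = -22*12*352845/3 + 24 = -66*470460 + 24 = -31050360 + 24 = -31050336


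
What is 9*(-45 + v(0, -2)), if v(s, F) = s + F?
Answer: -423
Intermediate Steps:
v(s, F) = F + s
9*(-45 + v(0, -2)) = 9*(-45 + (-2 + 0)) = 9*(-45 - 2) = 9*(-47) = -423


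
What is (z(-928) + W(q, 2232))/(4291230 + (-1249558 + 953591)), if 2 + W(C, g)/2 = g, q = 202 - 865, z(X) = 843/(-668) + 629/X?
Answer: 690892341/619169878688 ≈ 0.0011158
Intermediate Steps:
z(X) = -843/668 + 629/X (z(X) = 843*(-1/668) + 629/X = -843/668 + 629/X)
q = -663
W(C, g) = -4 + 2*g
(z(-928) + W(q, 2232))/(4291230 + (-1249558 + 953591)) = ((-843/668 + 629/(-928)) + (-4 + 2*2232))/(4291230 + (-1249558 + 953591)) = ((-843/668 + 629*(-1/928)) + (-4 + 4464))/(4291230 - 295967) = ((-843/668 - 629/928) + 4460)/3995263 = (-300619/154976 + 4460)*(1/3995263) = (690892341/154976)*(1/3995263) = 690892341/619169878688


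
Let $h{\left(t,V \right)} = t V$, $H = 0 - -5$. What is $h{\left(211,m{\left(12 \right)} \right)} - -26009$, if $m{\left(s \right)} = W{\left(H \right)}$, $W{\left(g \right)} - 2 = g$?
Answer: $27486$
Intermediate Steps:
$H = 5$ ($H = 0 + 5 = 5$)
$W{\left(g \right)} = 2 + g$
$m{\left(s \right)} = 7$ ($m{\left(s \right)} = 2 + 5 = 7$)
$h{\left(t,V \right)} = V t$
$h{\left(211,m{\left(12 \right)} \right)} - -26009 = 7 \cdot 211 - -26009 = 1477 + 26009 = 27486$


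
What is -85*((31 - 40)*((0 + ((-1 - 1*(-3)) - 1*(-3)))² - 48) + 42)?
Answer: -21165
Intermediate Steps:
-85*((31 - 40)*((0 + ((-1 - 1*(-3)) - 1*(-3)))² - 48) + 42) = -85*(-9*((0 + ((-1 + 3) + 3))² - 48) + 42) = -85*(-9*((0 + (2 + 3))² - 48) + 42) = -85*(-9*((0 + 5)² - 48) + 42) = -85*(-9*(5² - 48) + 42) = -85*(-9*(25 - 48) + 42) = -85*(-9*(-23) + 42) = -85*(207 + 42) = -85*249 = -21165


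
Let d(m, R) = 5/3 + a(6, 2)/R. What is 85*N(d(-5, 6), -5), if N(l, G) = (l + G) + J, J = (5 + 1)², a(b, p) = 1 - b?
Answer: 16235/6 ≈ 2705.8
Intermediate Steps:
d(m, R) = 5/3 - 5/R (d(m, R) = 5/3 + (1 - 1*6)/R = 5*(⅓) + (1 - 6)/R = 5/3 - 5/R)
J = 36 (J = 6² = 36)
N(l, G) = 36 + G + l (N(l, G) = (l + G) + 36 = (G + l) + 36 = 36 + G + l)
85*N(d(-5, 6), -5) = 85*(36 - 5 + (5/3 - 5/6)) = 85*(36 - 5 + (5/3 - 5*⅙)) = 85*(36 - 5 + (5/3 - ⅚)) = 85*(36 - 5 + ⅚) = 85*(191/6) = 16235/6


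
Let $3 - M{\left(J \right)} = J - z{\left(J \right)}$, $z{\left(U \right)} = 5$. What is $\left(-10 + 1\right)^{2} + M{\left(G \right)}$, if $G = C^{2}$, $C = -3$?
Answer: $80$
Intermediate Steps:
$G = 9$ ($G = \left(-3\right)^{2} = 9$)
$M{\left(J \right)} = 8 - J$ ($M{\left(J \right)} = 3 - \left(J - 5\right) = 3 - \left(-5 + J\right) = 8 - J$)
$\left(-10 + 1\right)^{2} + M{\left(G \right)} = \left(-10 + 1\right)^{2} + \left(8 - 9\right) = \left(-9\right)^{2} + \left(8 - 9\right) = 81 - 1 = 80$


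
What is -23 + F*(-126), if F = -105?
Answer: 13207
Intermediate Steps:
-23 + F*(-126) = -23 - 105*(-126) = -23 + 13230 = 13207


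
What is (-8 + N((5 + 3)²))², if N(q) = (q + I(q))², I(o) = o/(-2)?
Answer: 1032256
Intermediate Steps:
I(o) = -o/2 (I(o) = o*(-½) = -o/2)
N(q) = q²/4 (N(q) = (q - q/2)² = (q/2)² = q²/4)
(-8 + N((5 + 3)²))² = (-8 + ((5 + 3)²)²/4)² = (-8 + (8²)²/4)² = (-8 + (¼)*64²)² = (-8 + (¼)*4096)² = (-8 + 1024)² = 1016² = 1032256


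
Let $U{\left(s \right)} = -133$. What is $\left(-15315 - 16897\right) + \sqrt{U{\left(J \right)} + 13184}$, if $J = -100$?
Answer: $-32212 + \sqrt{13051} \approx -32098.0$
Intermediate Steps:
$\left(-15315 - 16897\right) + \sqrt{U{\left(J \right)} + 13184} = \left(-15315 - 16897\right) + \sqrt{-133 + 13184} = \left(-15315 - 16897\right) + \sqrt{13051} = -32212 + \sqrt{13051}$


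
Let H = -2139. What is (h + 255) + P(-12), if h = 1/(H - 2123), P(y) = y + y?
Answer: 984521/4262 ≈ 231.00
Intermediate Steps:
P(y) = 2*y
h = -1/4262 (h = 1/(-2139 - 2123) = 1/(-4262) = -1/4262 ≈ -0.00023463)
(h + 255) + P(-12) = (-1/4262 + 255) + 2*(-12) = 1086809/4262 - 24 = 984521/4262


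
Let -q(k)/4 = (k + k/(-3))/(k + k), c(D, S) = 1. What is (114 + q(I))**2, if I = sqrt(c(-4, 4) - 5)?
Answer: 114244/9 ≈ 12694.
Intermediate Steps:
I = 2*I (I = sqrt(1 - 5) = sqrt(-4) = 2*I ≈ 2.0*I)
q(k) = -4/3 (q(k) = -4*(k + k/(-3))/(k + k) = -4*(k + k*(-1/3))/(2*k) = -4*(k - k/3)*1/(2*k) = -4*2*k/3*1/(2*k) = -4*1/3 = -4/3)
(114 + q(I))**2 = (114 - 4/3)**2 = (338/3)**2 = 114244/9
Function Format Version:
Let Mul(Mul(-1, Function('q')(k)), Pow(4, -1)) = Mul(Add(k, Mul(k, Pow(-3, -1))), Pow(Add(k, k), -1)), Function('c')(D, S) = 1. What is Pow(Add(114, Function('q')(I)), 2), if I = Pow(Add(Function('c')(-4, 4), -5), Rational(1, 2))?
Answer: Rational(114244, 9) ≈ 12694.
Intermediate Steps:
I = Mul(2, I) (I = Pow(Add(1, -5), Rational(1, 2)) = Pow(-4, Rational(1, 2)) = Mul(2, I) ≈ Mul(2.0000, I))
Function('q')(k) = Rational(-4, 3) (Function('q')(k) = Mul(-4, Mul(Add(k, Mul(k, Pow(-3, -1))), Pow(Add(k, k), -1))) = Mul(-4, Mul(Add(k, Mul(k, Rational(-1, 3))), Pow(Mul(2, k), -1))) = Mul(-4, Mul(Add(k, Mul(Rational(-1, 3), k)), Mul(Rational(1, 2), Pow(k, -1)))) = Mul(-4, Mul(Mul(Rational(2, 3), k), Mul(Rational(1, 2), Pow(k, -1)))) = Mul(-4, Rational(1, 3)) = Rational(-4, 3))
Pow(Add(114, Function('q')(I)), 2) = Pow(Add(114, Rational(-4, 3)), 2) = Pow(Rational(338, 3), 2) = Rational(114244, 9)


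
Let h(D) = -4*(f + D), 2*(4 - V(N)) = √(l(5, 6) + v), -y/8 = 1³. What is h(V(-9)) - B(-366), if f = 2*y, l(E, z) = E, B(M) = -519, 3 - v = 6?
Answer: 567 + 2*√2 ≈ 569.83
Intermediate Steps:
v = -3 (v = 3 - 1*6 = 3 - 6 = -3)
y = -8 (y = -8*1³ = -8*1 = -8)
V(N) = 4 - √2/2 (V(N) = 4 - √(5 - 3)/2 = 4 - √2/2)
f = -16 (f = 2*(-8) = -16)
h(D) = 64 - 4*D (h(D) = -4*(-16 + D) = 64 - 4*D)
h(V(-9)) - B(-366) = (64 - 4*(4 - √2/2)) - 1*(-519) = (64 + (-16 + 2*√2)) + 519 = (48 + 2*√2) + 519 = 567 + 2*√2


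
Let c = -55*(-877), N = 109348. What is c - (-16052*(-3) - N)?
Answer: 109427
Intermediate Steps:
c = 48235
c - (-16052*(-3) - N) = 48235 - (-16052*(-3) - 1*109348) = 48235 - (48156 - 109348) = 48235 - 1*(-61192) = 48235 + 61192 = 109427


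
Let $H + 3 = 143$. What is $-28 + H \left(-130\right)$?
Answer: $-18228$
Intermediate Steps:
$H = 140$ ($H = -3 + 143 = 140$)
$-28 + H \left(-130\right) = -28 + 140 \left(-130\right) = -28 - 18200 = -18228$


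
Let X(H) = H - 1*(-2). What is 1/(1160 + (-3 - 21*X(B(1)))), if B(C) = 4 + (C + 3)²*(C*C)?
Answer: 1/695 ≈ 0.0014388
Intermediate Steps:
B(C) = 4 + C²*(3 + C)² (B(C) = 4 + (3 + C)²*C² = 4 + C²*(3 + C)²)
X(H) = 2 + H (X(H) = H + 2 = 2 + H)
1/(1160 + (-3 - 21*X(B(1)))) = 1/(1160 + (-3 - 21*(2 + (4 + 1²*(3 + 1)²)))) = 1/(1160 + (-3 - 21*(2 + (4 + 1*4²)))) = 1/(1160 + (-3 - 21*(2 + (4 + 1*16)))) = 1/(1160 + (-3 - 21*(2 + (4 + 16)))) = 1/(1160 + (-3 - 21*(2 + 20))) = 1/(1160 + (-3 - 21*22)) = 1/(1160 + (-3 - 462)) = 1/(1160 - 465) = 1/695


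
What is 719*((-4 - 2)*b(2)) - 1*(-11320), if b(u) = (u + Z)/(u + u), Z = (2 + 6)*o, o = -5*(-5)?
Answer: -206537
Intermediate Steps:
o = 25
Z = 200 (Z = (2 + 6)*25 = 8*25 = 200)
b(u) = (200 + u)/(2*u) (b(u) = (u + 200)/(u + u) = (200 + u)/((2*u)) = (200 + u)*(1/(2*u)) = (200 + u)/(2*u))
719*((-4 - 2)*b(2)) - 1*(-11320) = 719*((-4 - 2)*((½)*(200 + 2)/2)) - 1*(-11320) = 719*(-3*202/2) + 11320 = 719*(-6*101/2) + 11320 = 719*(-303) + 11320 = -217857 + 11320 = -206537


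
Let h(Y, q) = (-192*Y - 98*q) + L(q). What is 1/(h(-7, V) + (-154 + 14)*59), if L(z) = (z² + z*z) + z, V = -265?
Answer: 1/159239 ≈ 6.2799e-6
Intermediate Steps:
L(z) = z + 2*z² (L(z) = (z² + z²) + z = 2*z² + z = z + 2*z²)
h(Y, q) = -192*Y - 98*q + q*(1 + 2*q) (h(Y, q) = (-192*Y - 98*q) + q*(1 + 2*q) = -192*Y - 98*q + q*(1 + 2*q))
1/(h(-7, V) + (-154 + 14)*59) = 1/((-192*(-7) - 97*(-265) + 2*(-265)²) + (-154 + 14)*59) = 1/((1344 + 25705 + 2*70225) - 140*59) = 1/((1344 + 25705 + 140450) - 8260) = 1/(167499 - 8260) = 1/159239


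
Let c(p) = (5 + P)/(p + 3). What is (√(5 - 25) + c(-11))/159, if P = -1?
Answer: -1/318 + 2*I*√5/159 ≈ -0.0031447 + 0.028127*I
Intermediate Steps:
c(p) = 4/(3 + p) (c(p) = (5 - 1)/(p + 3) = 4/(3 + p))
(√(5 - 25) + c(-11))/159 = (√(5 - 25) + 4/(3 - 11))/159 = (√(-20) + 4/(-8))*(1/159) = (2*I*√5 + 4*(-⅛))*(1/159) = (2*I*√5 - ½)*(1/159) = (-½ + 2*I*√5)*(1/159) = -1/318 + 2*I*√5/159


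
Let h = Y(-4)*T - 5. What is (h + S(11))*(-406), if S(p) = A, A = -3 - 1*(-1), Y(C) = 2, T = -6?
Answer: 7714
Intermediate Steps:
A = -2 (A = -3 + 1 = -2)
S(p) = -2
h = -17 (h = 2*(-6) - 5 = -12 - 5 = -17)
(h + S(11))*(-406) = (-17 - 2)*(-406) = -19*(-406) = 7714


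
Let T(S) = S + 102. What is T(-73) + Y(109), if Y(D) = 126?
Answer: 155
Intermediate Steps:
T(S) = 102 + S
T(-73) + Y(109) = (102 - 73) + 126 = 29 + 126 = 155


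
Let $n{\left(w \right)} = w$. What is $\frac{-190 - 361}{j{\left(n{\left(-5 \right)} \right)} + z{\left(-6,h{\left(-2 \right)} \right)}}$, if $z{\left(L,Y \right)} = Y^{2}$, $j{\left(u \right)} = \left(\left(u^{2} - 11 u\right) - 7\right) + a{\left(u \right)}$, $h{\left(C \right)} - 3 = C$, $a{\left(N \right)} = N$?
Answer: $- \frac{551}{69} \approx -7.9855$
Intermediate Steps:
$h{\left(C \right)} = 3 + C$
$j{\left(u \right)} = -7 + u^{2} - 10 u$ ($j{\left(u \right)} = \left(\left(u^{2} - 11 u\right) - 7\right) + u = \left(-7 + u^{2} - 11 u\right) + u = -7 + u^{2} - 10 u$)
$\frac{-190 - 361}{j{\left(n{\left(-5 \right)} \right)} + z{\left(-6,h{\left(-2 \right)} \right)}} = \frac{-190 - 361}{\left(-7 + \left(-5\right)^{2} - -50\right) + \left(3 - 2\right)^{2}} = - \frac{551}{\left(-7 + 25 + 50\right) + 1^{2}} = - \frac{551}{68 + 1} = - \frac{551}{69}$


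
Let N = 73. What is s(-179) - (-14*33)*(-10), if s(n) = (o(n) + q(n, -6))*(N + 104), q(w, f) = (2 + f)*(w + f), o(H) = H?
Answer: 94677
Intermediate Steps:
q(w, f) = (2 + f)*(f + w)
s(n) = 4248 - 531*n (s(n) = (n + ((-6)² + 2*(-6) + 2*n - 6*n))*(73 + 104) = (n + (36 - 12 + 2*n - 6*n))*177 = (n + (24 - 4*n))*177 = (24 - 3*n)*177 = 4248 - 531*n)
s(-179) - (-14*33)*(-10) = (4248 - 531*(-179)) - (-14*33)*(-10) = (4248 + 95049) - (-462)*(-10) = 99297 - 1*4620 = 99297 - 4620 = 94677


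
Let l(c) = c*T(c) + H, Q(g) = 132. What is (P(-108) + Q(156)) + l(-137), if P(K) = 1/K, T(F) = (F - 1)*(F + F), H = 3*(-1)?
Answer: -559452421/108 ≈ -5.1801e+6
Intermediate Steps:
H = -3
T(F) = 2*F*(-1 + F) (T(F) = (-1 + F)*(2*F) = 2*F*(-1 + F))
l(c) = -3 + 2*c²*(-1 + c) (l(c) = c*(2*c*(-1 + c)) - 3 = 2*c²*(-1 + c) - 3 = -3 + 2*c²*(-1 + c))
(P(-108) + Q(156)) + l(-137) = (1/(-108) + 132) + (-3 + 2*(-137)²*(-1 - 137)) = (-1/108 + 132) + (-3 + 2*18769*(-138)) = 14255/108 + (-3 - 5180244) = 14255/108 - 5180247 = -559452421/108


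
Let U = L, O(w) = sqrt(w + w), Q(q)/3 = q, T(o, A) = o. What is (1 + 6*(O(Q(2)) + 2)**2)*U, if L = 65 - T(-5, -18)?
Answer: 6790 + 3360*sqrt(3) ≈ 12610.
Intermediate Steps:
Q(q) = 3*q
O(w) = sqrt(2)*sqrt(w) (O(w) = sqrt(2*w) = sqrt(2)*sqrt(w))
L = 70 (L = 65 - 1*(-5) = 65 + 5 = 70)
U = 70
(1 + 6*(O(Q(2)) + 2)**2)*U = (1 + 6*(sqrt(2)*sqrt(3*2) + 2)**2)*70 = (1 + 6*(sqrt(2)*sqrt(6) + 2)**2)*70 = (1 + 6*(2*sqrt(3) + 2)**2)*70 = (1 + 6*(2 + 2*sqrt(3))**2)*70 = 70 + 420*(2 + 2*sqrt(3))**2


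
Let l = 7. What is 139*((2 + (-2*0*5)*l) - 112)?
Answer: -15290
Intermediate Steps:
139*((2 + (-2*0*5)*l) - 112) = 139*((2 + (-2*0*5)*7) - 112) = 139*((2 + (0*5)*7) - 112) = 139*((2 + 0*7) - 112) = 139*((2 + 0) - 112) = 139*(2 - 112) = 139*(-110) = -15290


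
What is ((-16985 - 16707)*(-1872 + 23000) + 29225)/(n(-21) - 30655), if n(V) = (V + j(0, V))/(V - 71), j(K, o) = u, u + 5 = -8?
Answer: 32743506146/1410113 ≈ 23220.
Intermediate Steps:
u = -13 (u = -5 - 8 = -13)
j(K, o) = -13
n(V) = (-13 + V)/(-71 + V) (n(V) = (V - 13)/(V - 71) = (-13 + V)/(-71 + V))
((-16985 - 16707)*(-1872 + 23000) + 29225)/(n(-21) - 30655) = ((-16985 - 16707)*(-1872 + 23000) + 29225)/((-13 - 21)/(-71 - 21) - 30655) = (-33692*21128 + 29225)/(-34/(-92) - 30655) = (-711844576 + 29225)/(-1/92*(-34) - 30655) = -711815351/(17/46 - 30655) = -711815351/(-1410113/46) = -711815351*(-46/1410113) = 32743506146/1410113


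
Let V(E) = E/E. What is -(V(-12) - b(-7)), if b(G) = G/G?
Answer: 0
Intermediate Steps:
V(E) = 1
b(G) = 1
-(V(-12) - b(-7)) = -(1 - 1*1) = -(1 - 1) = -1*0 = 0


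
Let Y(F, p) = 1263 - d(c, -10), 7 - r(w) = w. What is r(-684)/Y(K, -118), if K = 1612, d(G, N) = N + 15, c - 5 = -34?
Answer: 691/1258 ≈ 0.54928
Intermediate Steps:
c = -29 (c = 5 - 34 = -29)
d(G, N) = 15 + N
r(w) = 7 - w
Y(F, p) = 1258 (Y(F, p) = 1263 - (15 - 10) = 1263 - 1*5 = 1263 - 5 = 1258)
r(-684)/Y(K, -118) = (7 - 1*(-684))/1258 = (7 + 684)*(1/1258) = 691*(1/1258) = 691/1258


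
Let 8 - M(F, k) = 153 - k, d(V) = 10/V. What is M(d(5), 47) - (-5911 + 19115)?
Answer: -13302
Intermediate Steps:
M(F, k) = -145 + k (M(F, k) = 8 - (153 - k) = 8 + (-153 + k) = -145 + k)
M(d(5), 47) - (-5911 + 19115) = (-145 + 47) - (-5911 + 19115) = -98 - 1*13204 = -98 - 13204 = -13302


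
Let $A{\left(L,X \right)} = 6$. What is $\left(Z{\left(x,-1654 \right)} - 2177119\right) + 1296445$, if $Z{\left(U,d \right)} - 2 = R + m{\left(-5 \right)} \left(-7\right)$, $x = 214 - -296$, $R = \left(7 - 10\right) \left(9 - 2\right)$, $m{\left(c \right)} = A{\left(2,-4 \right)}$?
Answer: $-880735$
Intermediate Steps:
$m{\left(c \right)} = 6$
$R = -21$ ($R = \left(-3\right) 7 = -21$)
$x = 510$ ($x = 214 + 296 = 510$)
$Z{\left(U,d \right)} = -61$ ($Z{\left(U,d \right)} = 2 + \left(-21 + 6 \left(-7\right)\right) = 2 - 63 = -61$)
$\left(Z{\left(x,-1654 \right)} - 2177119\right) + 1296445 = \left(-61 - 2177119\right) + 1296445 = -2177180 + 1296445 = -880735$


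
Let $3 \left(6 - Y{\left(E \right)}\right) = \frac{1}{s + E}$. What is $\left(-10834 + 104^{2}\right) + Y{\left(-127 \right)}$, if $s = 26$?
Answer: $- \frac{3635}{303} \approx -11.997$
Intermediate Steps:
$Y{\left(E \right)} = 6 - \frac{1}{3 \left(26 + E\right)}$
$\left(-10834 + 104^{2}\right) + Y{\left(-127 \right)} = \left(-10834 + 104^{2}\right) + \frac{467 + 18 \left(-127\right)}{3 \left(26 - 127\right)} = \left(-10834 + 10816\right) + \frac{467 - 2286}{3 \left(-101\right)} = -18 + \frac{1}{3} \left(- \frac{1}{101}\right) \left(-1819\right) = -18 + \frac{1819}{303} = - \frac{3635}{303}$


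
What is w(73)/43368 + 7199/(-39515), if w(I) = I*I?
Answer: -101630797/1713686520 ≈ -0.059305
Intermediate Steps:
w(I) = I²
w(73)/43368 + 7199/(-39515) = 73²/43368 + 7199/(-39515) = 5329*(1/43368) + 7199*(-1/39515) = 5329/43368 - 7199/39515 = -101630797/1713686520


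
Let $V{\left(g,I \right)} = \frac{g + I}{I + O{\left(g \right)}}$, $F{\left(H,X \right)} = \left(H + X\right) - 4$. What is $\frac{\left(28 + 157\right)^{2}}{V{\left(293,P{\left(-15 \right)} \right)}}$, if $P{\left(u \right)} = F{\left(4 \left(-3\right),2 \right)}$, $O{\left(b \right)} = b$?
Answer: $34225$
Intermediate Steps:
$F{\left(H,X \right)} = -4 + H + X$
$P{\left(u \right)} = -14$ ($P{\left(u \right)} = -4 + 4 \left(-3\right) + 2 = -4 - 12 + 2 = -14$)
$V{\left(g,I \right)} = 1$ ($V{\left(g,I \right)} = \frac{g + I}{I + g} = \frac{I + g}{I + g} = 1$)
$\frac{\left(28 + 157\right)^{2}}{V{\left(293,P{\left(-15 \right)} \right)}} = \frac{\left(28 + 157\right)^{2}}{1} = 185^{2} \cdot 1 = 34225 \cdot 1 = 34225$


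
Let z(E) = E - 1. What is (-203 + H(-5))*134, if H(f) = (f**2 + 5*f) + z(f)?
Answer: -28006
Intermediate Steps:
z(E) = -1 + E
H(f) = -1 + f**2 + 6*f (H(f) = (f**2 + 5*f) + (-1 + f) = -1 + f**2 + 6*f)
(-203 + H(-5))*134 = (-203 + (-1 + (-5)**2 + 6*(-5)))*134 = (-203 + (-1 + 25 - 30))*134 = (-203 - 6)*134 = -209*134 = -28006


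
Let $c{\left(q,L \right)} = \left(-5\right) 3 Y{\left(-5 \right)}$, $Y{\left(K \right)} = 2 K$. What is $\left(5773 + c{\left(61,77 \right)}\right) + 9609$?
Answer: $15532$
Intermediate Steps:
$c{\left(q,L \right)} = 150$ ($c{\left(q,L \right)} = \left(-5\right) 3 \cdot 2 \left(-5\right) = \left(-15\right) \left(-10\right) = 150$)
$\left(5773 + c{\left(61,77 \right)}\right) + 9609 = \left(5773 + 150\right) + 9609 = 5923 + 9609 = 15532$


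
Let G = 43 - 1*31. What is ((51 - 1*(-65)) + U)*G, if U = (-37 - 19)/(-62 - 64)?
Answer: 4192/3 ≈ 1397.3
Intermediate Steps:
G = 12 (G = 43 - 31 = 12)
U = 4/9 (U = -56/(-126) = -56*(-1/126) = 4/9 ≈ 0.44444)
((51 - 1*(-65)) + U)*G = ((51 - 1*(-65)) + 4/9)*12 = ((51 + 65) + 4/9)*12 = (116 + 4/9)*12 = (1048/9)*12 = 4192/3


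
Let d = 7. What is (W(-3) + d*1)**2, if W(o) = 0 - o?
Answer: 100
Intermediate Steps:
W(o) = -o
(W(-3) + d*1)**2 = (-1*(-3) + 7*1)**2 = (3 + 7)**2 = 10**2 = 100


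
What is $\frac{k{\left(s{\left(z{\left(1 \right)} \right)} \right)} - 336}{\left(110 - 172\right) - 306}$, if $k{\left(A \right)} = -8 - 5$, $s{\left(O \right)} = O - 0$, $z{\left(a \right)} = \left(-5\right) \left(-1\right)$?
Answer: $\frac{349}{368} \approx 0.94837$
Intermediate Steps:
$z{\left(a \right)} = 5$
$s{\left(O \right)} = O$ ($s{\left(O \right)} = O + 0 = O$)
$k{\left(A \right)} = -13$
$\frac{k{\left(s{\left(z{\left(1 \right)} \right)} \right)} - 336}{\left(110 - 172\right) - 306} = \frac{-13 - 336}{\left(110 - 172\right) - 306} = - \frac{349}{-62 - 306} = - \frac{349}{-368} = \left(-349\right) \left(- \frac{1}{368}\right) = \frac{349}{368}$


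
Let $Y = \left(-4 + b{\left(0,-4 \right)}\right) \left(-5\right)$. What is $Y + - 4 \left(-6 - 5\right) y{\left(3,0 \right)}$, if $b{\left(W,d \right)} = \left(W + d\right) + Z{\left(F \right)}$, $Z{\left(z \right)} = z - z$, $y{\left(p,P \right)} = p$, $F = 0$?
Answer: $172$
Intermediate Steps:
$Z{\left(z \right)} = 0$
$b{\left(W,d \right)} = W + d$ ($b{\left(W,d \right)} = \left(W + d\right) + 0 = W + d$)
$Y = 40$ ($Y = \left(-4 + \left(0 - 4\right)\right) \left(-5\right) = \left(-4 - 4\right) \left(-5\right) = \left(-8\right) \left(-5\right) = 40$)
$Y + - 4 \left(-6 - 5\right) y{\left(3,0 \right)} = 40 + - 4 \left(-6 - 5\right) 3 = 40 + \left(-4\right) \left(-11\right) 3 = 40 + 44 \cdot 3 = 40 + 132 = 172$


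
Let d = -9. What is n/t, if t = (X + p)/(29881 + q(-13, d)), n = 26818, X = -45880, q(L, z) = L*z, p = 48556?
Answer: 201121591/669 ≈ 3.0063e+5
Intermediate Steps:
t = 1338/14999 (t = (-45880 + 48556)/(29881 - 13*(-9)) = 2676/(29881 + 117) = 2676/29998 = 2676*(1/29998) = 1338/14999 ≈ 0.089206)
n/t = 26818/(1338/14999) = 26818*(14999/1338) = 201121591/669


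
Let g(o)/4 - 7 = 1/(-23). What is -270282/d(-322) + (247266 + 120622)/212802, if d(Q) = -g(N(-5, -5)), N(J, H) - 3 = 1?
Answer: 330779025523/34048320 ≈ 9715.0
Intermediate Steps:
N(J, H) = 4 (N(J, H) = 3 + 1 = 4)
g(o) = 640/23 (g(o) = 28 + 4/(-23) = 28 + 4*(-1/23) = 28 - 4/23 = 640/23)
d(Q) = -640/23 (d(Q) = -1*640/23 = -640/23)
-270282/d(-322) + (247266 + 120622)/212802 = -270282/(-640/23) + (247266 + 120622)/212802 = -270282*(-23/640) + 367888*(1/212802) = 3108243/320 + 183944/106401 = 330779025523/34048320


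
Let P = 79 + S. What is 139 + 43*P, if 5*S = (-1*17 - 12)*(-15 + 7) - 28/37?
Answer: 1022068/185 ≈ 5524.7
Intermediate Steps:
S = 8556/185 (S = ((-1*17 - 12)*(-15 + 7) - 28/37)/5 = ((-17 - 12)*(-8) - 28/37)/5 = (-29*(-8) - 1*28/37)/5 = (232 - 28/37)/5 = (⅕)*(8556/37) = 8556/185 ≈ 46.249)
P = 23171/185 (P = 79 + 8556/185 = 23171/185 ≈ 125.25)
139 + 43*P = 139 + 43*(23171/185) = 139 + 996353/185 = 1022068/185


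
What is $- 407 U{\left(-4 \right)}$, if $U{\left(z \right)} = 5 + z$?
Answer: $-407$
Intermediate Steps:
$- 407 U{\left(-4 \right)} = - 407 \left(5 - 4\right) = \left(-407\right) 1 = -407$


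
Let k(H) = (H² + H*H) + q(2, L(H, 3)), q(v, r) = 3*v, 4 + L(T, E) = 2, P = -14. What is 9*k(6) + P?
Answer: 688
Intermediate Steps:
L(T, E) = -2 (L(T, E) = -4 + 2 = -2)
k(H) = 6 + 2*H² (k(H) = (H² + H*H) + 3*2 = (H² + H²) + 6 = 2*H² + 6 = 6 + 2*H²)
9*k(6) + P = 9*(6 + 2*6²) - 14 = 9*(6 + 2*36) - 14 = 9*(6 + 72) - 14 = 9*78 - 14 = 702 - 14 = 688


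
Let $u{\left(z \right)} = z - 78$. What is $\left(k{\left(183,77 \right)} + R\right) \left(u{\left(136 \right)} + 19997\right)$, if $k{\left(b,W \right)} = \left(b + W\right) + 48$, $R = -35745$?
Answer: $-710689035$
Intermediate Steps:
$u{\left(z \right)} = -78 + z$ ($u{\left(z \right)} = z - 78 = -78 + z$)
$k{\left(b,W \right)} = 48 + W + b$ ($k{\left(b,W \right)} = \left(W + b\right) + 48 = 48 + W + b$)
$\left(k{\left(183,77 \right)} + R\right) \left(u{\left(136 \right)} + 19997\right) = \left(\left(48 + 77 + 183\right) - 35745\right) \left(\left(-78 + 136\right) + 19997\right) = \left(308 - 35745\right) \left(58 + 19997\right) = \left(-35437\right) 20055 = -710689035$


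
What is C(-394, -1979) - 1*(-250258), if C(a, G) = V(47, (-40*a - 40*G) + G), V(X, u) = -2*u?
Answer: 64376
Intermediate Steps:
C(a, G) = 78*G + 80*a (C(a, G) = -2*((-40*a - 40*G) + G) = -2*((-40*G - 40*a) + G) = -2*(-40*a - 39*G) = 78*G + 80*a)
C(-394, -1979) - 1*(-250258) = (78*(-1979) + 80*(-394)) - 1*(-250258) = (-154362 - 31520) + 250258 = -185882 + 250258 = 64376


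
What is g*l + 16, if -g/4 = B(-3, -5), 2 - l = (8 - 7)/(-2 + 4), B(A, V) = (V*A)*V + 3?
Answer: 448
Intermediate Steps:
B(A, V) = 3 + A*V² (B(A, V) = (A*V)*V + 3 = A*V² + 3 = 3 + A*V²)
l = 3/2 (l = 2 - (8 - 7)/(-2 + 4) = 2 - 1/2 = 2 - 1*½ = 2 - ½ = 3/2 ≈ 1.5000)
g = 288 (g = -4*(3 - 3*(-5)²) = -4*(3 - 3*25) = -4*(3 - 75) = -4*(-72) = 288)
g*l + 16 = 288*(3/2) + 16 = 432 + 16 = 448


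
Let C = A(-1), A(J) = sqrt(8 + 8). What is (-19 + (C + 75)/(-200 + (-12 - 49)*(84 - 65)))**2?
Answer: 670810000/1846881 ≈ 363.21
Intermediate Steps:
A(J) = 4 (A(J) = sqrt(16) = 4)
C = 4
(-19 + (C + 75)/(-200 + (-12 - 49)*(84 - 65)))**2 = (-19 + (4 + 75)/(-200 + (-12 - 49)*(84 - 65)))**2 = (-19 + 79/(-200 - 61*19))**2 = (-19 + 79/(-200 - 1159))**2 = (-19 + 79/(-1359))**2 = (-19 + 79*(-1/1359))**2 = (-19 - 79/1359)**2 = (-25900/1359)**2 = 670810000/1846881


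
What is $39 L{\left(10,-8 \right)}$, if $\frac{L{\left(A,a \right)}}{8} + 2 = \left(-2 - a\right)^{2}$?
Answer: $10608$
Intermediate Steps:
$L{\left(A,a \right)} = -16 + 8 \left(-2 - a\right)^{2}$
$39 L{\left(10,-8 \right)} = 39 \left(-16 + 8 \left(2 - 8\right)^{2}\right) = 39 \left(-16 + 8 \left(-6\right)^{2}\right) = 39 \left(-16 + 8 \cdot 36\right) = 39 \left(-16 + 288\right) = 39 \cdot 272 = 10608$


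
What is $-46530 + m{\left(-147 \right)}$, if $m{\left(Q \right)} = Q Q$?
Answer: $-24921$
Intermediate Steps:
$m{\left(Q \right)} = Q^{2}$
$-46530 + m{\left(-147 \right)} = -46530 + \left(-147\right)^{2} = -46530 + 21609 = -24921$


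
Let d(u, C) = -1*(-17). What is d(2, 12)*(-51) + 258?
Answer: -609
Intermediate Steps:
d(u, C) = 17
d(2, 12)*(-51) + 258 = 17*(-51) + 258 = -867 + 258 = -609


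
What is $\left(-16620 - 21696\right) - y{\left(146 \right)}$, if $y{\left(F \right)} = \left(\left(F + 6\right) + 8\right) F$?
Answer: $-61676$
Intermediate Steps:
$y{\left(F \right)} = F \left(14 + F\right)$ ($y{\left(F \right)} = \left(\left(6 + F\right) + 8\right) F = \left(14 + F\right) F = F \left(14 + F\right)$)
$\left(-16620 - 21696\right) - y{\left(146 \right)} = \left(-16620 - 21696\right) - 146 \left(14 + 146\right) = \left(-16620 - 21696\right) - 146 \cdot 160 = -38316 - 23360 = -61676$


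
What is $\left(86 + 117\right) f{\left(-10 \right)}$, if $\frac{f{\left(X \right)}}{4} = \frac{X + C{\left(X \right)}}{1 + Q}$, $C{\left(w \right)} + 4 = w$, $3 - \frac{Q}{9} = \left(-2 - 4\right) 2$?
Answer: $- \frac{2436}{17} \approx -143.29$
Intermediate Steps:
$Q = 135$ ($Q = 27 - 9 \left(-2 - 4\right) 2 = 27 - 9 \left(\left(-6\right) 2\right) = 27 - -108 = 27 + 108 = 135$)
$C{\left(w \right)} = -4 + w$
$f{\left(X \right)} = - \frac{2}{17} + \frac{X}{17}$ ($f{\left(X \right)} = 4 \frac{X + \left(-4 + X\right)}{1 + 135} = 4 \frac{-4 + 2 X}{136} = 4 \left(-4 + 2 X\right) \frac{1}{136} = 4 \left(- \frac{1}{34} + \frac{X}{68}\right) = - \frac{2}{17} + \frac{X}{17}$)
$\left(86 + 117\right) f{\left(-10 \right)} = \left(86 + 117\right) \left(- \frac{2}{17} + \frac{1}{17} \left(-10\right)\right) = 203 \left(- \frac{2}{17} - \frac{10}{17}\right) = 203 \left(- \frac{12}{17}\right) = - \frac{2436}{17}$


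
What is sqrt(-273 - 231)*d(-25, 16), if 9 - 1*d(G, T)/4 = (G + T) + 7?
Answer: 264*I*sqrt(14) ≈ 987.8*I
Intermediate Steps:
d(G, T) = 8 - 4*G - 4*T (d(G, T) = 36 - 4*((G + T) + 7) = 36 - 4*(7 + G + T) = 36 + (-28 - 4*G - 4*T) = 8 - 4*G - 4*T)
sqrt(-273 - 231)*d(-25, 16) = sqrt(-273 - 231)*(8 - 4*(-25) - 4*16) = sqrt(-504)*(8 + 100 - 64) = (6*I*sqrt(14))*44 = 264*I*sqrt(14)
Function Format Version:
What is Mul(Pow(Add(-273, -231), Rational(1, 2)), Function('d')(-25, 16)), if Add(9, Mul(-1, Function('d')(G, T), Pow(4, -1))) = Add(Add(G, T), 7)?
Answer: Mul(264, I, Pow(14, Rational(1, 2))) ≈ Mul(987.80, I)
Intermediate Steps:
Function('d')(G, T) = Add(8, Mul(-4, G), Mul(-4, T)) (Function('d')(G, T) = Add(36, Mul(-4, Add(Add(G, T), 7))) = Add(36, Mul(-4, Add(7, G, T))) = Add(36, Add(-28, Mul(-4, G), Mul(-4, T))) = Add(8, Mul(-4, G), Mul(-4, T)))
Mul(Pow(Add(-273, -231), Rational(1, 2)), Function('d')(-25, 16)) = Mul(Pow(Add(-273, -231), Rational(1, 2)), Add(8, Mul(-4, -25), Mul(-4, 16))) = Mul(Pow(-504, Rational(1, 2)), Add(8, 100, -64)) = Mul(Mul(6, I, Pow(14, Rational(1, 2))), 44) = Mul(264, I, Pow(14, Rational(1, 2)))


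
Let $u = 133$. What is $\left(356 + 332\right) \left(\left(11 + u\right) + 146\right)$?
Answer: $199520$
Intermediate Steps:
$\left(356 + 332\right) \left(\left(11 + u\right) + 146\right) = \left(356 + 332\right) \left(\left(11 + 133\right) + 146\right) = 688 \left(144 + 146\right) = 688 \cdot 290 = 199520$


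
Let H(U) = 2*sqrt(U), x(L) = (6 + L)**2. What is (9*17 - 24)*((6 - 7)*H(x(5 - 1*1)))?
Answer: -2580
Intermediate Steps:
(9*17 - 24)*((6 - 7)*H(x(5 - 1*1))) = (9*17 - 24)*((6 - 7)*(2*sqrt((6 + (5 - 1*1))**2))) = (153 - 24)*(-2*sqrt((6 + (5 - 1))**2)) = 129*(-2*sqrt((6 + 4)**2)) = 129*(-2*sqrt(10**2)) = 129*(-2*sqrt(100)) = 129*(-2*10) = 129*(-1*20) = 129*(-20) = -2580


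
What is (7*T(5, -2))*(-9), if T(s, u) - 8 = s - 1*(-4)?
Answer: -1071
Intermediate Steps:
T(s, u) = 12 + s (T(s, u) = 8 + (s - 1*(-4)) = 8 + (s + 4) = 8 + (4 + s) = 12 + s)
(7*T(5, -2))*(-9) = (7*(12 + 5))*(-9) = (7*17)*(-9) = 119*(-9) = -1071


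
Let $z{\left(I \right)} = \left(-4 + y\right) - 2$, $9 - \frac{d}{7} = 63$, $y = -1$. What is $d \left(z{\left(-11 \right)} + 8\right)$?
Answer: $-378$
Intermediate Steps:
$d = -378$ ($d = 63 - 441 = -378$)
$z{\left(I \right)} = -7$ ($z{\left(I \right)} = \left(-4 - 1\right) - 2 = -5 - 2 = -7$)
$d \left(z{\left(-11 \right)} + 8\right) = - 378 \left(-7 + 8\right) = \left(-378\right) 1 = -378$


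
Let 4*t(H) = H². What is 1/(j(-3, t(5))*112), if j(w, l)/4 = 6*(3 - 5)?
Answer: -1/5376 ≈ -0.00018601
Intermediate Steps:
t(H) = H²/4
j(w, l) = -48 (j(w, l) = 4*(6*(3 - 5)) = 4*(6*(-2)) = 4*(-12) = -48)
1/(j(-3, t(5))*112) = 1/(-48*112) = 1/(-5376) = -1/5376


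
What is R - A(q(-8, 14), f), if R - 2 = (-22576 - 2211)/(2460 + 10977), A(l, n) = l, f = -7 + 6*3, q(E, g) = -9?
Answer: 123020/13437 ≈ 9.1553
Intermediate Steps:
f = 11 (f = -7 + 18 = 11)
R = 2087/13437 (R = 2 + (-22576 - 2211)/(2460 + 10977) = 2 - 24787/13437 = 2087/13437 ≈ 0.15532)
R - A(q(-8, 14), f) = 2087/13437 - 1*(-9) = 2087/13437 + 9 = 123020/13437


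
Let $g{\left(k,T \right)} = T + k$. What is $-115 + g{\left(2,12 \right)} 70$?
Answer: $865$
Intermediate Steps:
$-115 + g{\left(2,12 \right)} 70 = -115 + \left(12 + 2\right) 70 = -115 + 14 \cdot 70 = -115 + 980 = 865$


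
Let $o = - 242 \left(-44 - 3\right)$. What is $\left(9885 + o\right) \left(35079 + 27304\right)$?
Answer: $1326200197$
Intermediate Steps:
$o = 11374$ ($o = \left(-242\right) \left(-47\right) = 11374$)
$\left(9885 + o\right) \left(35079 + 27304\right) = \left(9885 + 11374\right) \left(35079 + 27304\right) = 21259 \cdot 62383 = 1326200197$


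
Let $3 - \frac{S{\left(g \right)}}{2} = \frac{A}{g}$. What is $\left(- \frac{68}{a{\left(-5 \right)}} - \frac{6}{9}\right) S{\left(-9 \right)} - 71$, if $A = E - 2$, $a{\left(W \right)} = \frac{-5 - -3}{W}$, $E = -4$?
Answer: $- \frac{7807}{9} \approx -867.44$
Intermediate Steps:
$a{\left(W \right)} = - \frac{2}{W}$ ($a{\left(W \right)} = \frac{-5 + 3}{W} = - \frac{2}{W}$)
$A = -6$ ($A = -4 - 2 = -6$)
$S{\left(g \right)} = 6 + \frac{12}{g}$ ($S{\left(g \right)} = 6 - 2 \left(- \frac{6}{g}\right) = 6 + \frac{12}{g}$)
$\left(- \frac{68}{a{\left(-5 \right)}} - \frac{6}{9}\right) S{\left(-9 \right)} - 71 = \left(- \frac{68}{\left(-2\right) \frac{1}{-5}} - \frac{6}{9}\right) \left(6 + \frac{12}{-9}\right) - 71 = \left(- \frac{68}{\left(-2\right) \left(- \frac{1}{5}\right)} - \frac{2}{3}\right) \left(6 + 12 \left(- \frac{1}{9}\right)\right) - 71 = \left(- \frac{68}{\frac{2}{5}} - \frac{2}{3}\right) \left(6 - \frac{4}{3}\right) - 71 = \left(\left(-68\right) \frac{5}{2} - \frac{2}{3}\right) \frac{14}{3} - 71 = \left(-170 - \frac{2}{3}\right) \frac{14}{3} - 71 = \left(- \frac{512}{3}\right) \frac{14}{3} - 71 = - \frac{7168}{9} - 71 = - \frac{7807}{9}$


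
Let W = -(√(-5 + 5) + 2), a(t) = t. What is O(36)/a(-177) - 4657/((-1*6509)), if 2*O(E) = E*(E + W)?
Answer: -1053073/384031 ≈ -2.7422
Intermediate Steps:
W = -2 (W = -(√0 + 2) = -(0 + 2) = -1*2 = -2)
O(E) = E*(-2 + E)/2 (O(E) = (E*(E - 2))/2 = (E*(-2 + E))/2 = E*(-2 + E)/2)
O(36)/a(-177) - 4657/((-1*6509)) = ((½)*36*(-2 + 36))/(-177) - 4657/((-1*6509)) = ((½)*36*34)*(-1/177) - 4657/(-6509) = 612*(-1/177) - 4657*(-1/6509) = -204/59 + 4657/6509 = -1053073/384031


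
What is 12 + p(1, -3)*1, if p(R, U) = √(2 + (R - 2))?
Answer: 13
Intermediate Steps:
p(R, U) = √R (p(R, U) = √(2 + (-2 + R)) = √R)
12 + p(1, -3)*1 = 12 + √1*1 = 12 + 1*1 = 12 + 1 = 13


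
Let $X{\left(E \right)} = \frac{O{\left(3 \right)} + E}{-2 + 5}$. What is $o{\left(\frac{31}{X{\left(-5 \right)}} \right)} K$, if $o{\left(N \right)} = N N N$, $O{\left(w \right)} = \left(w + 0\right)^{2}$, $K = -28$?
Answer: $- \frac{5630499}{16} \approx -3.5191 \cdot 10^{5}$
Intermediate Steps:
$O{\left(w \right)} = w^{2}$
$X{\left(E \right)} = 3 + \frac{E}{3}$ ($X{\left(E \right)} = \frac{3^{2} + E}{-2 + 5} = \frac{9 + E}{3} = \left(9 + E\right) \frac{1}{3} = 3 + \frac{E}{3}$)
$o{\left(N \right)} = N^{3}$ ($o{\left(N \right)} = N^{2} N = N^{3}$)
$o{\left(\frac{31}{X{\left(-5 \right)}} \right)} K = \left(\frac{31}{3 + \frac{1}{3} \left(-5\right)}\right)^{3} \left(-28\right) = \left(\frac{31}{3 - \frac{5}{3}}\right)^{3} \left(-28\right) = \left(\frac{31}{\frac{4}{3}}\right)^{3} \left(-28\right) = \left(31 \cdot \frac{3}{4}\right)^{3} \left(-28\right) = \left(\frac{93}{4}\right)^{3} \left(-28\right) = \frac{804357}{64} \left(-28\right) = - \frac{5630499}{16}$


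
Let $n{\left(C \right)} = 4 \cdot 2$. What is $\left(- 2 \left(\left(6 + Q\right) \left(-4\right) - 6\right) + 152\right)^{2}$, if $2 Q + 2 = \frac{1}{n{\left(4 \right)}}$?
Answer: $\frac{167281}{4} \approx 41820.0$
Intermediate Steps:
$n{\left(C \right)} = 8$
$Q = - \frac{15}{16}$ ($Q = -1 + \frac{1}{2 \cdot 8} = -1 + \frac{1}{2} \cdot \frac{1}{8} = -1 + \frac{1}{16} = - \frac{15}{16} \approx -0.9375$)
$\left(- 2 \left(\left(6 + Q\right) \left(-4\right) - 6\right) + 152\right)^{2} = \left(- 2 \left(\left(6 - \frac{15}{16}\right) \left(-4\right) - 6\right) + 152\right)^{2} = \left(- 2 \left(\frac{81}{16} \left(-4\right) - 6\right) + 152\right)^{2} = \left(- 2 \left(- \frac{81}{4} - 6\right) + 152\right)^{2} = \left(\left(-2\right) \left(- \frac{105}{4}\right) + 152\right)^{2} = \left(\frac{105}{2} + 152\right)^{2} = \left(\frac{409}{2}\right)^{2} = \frac{167281}{4}$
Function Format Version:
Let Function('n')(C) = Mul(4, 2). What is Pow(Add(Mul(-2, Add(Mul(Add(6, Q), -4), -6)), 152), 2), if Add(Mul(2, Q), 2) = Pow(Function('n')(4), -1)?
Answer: Rational(167281, 4) ≈ 41820.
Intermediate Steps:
Function('n')(C) = 8
Q = Rational(-15, 16) (Q = Add(-1, Mul(Rational(1, 2), Pow(8, -1))) = Add(-1, Mul(Rational(1, 2), Rational(1, 8))) = Add(-1, Rational(1, 16)) = Rational(-15, 16) ≈ -0.93750)
Pow(Add(Mul(-2, Add(Mul(Add(6, Q), -4), -6)), 152), 2) = Pow(Add(Mul(-2, Add(Mul(Add(6, Rational(-15, 16)), -4), -6)), 152), 2) = Pow(Add(Mul(-2, Add(Mul(Rational(81, 16), -4), -6)), 152), 2) = Pow(Add(Mul(-2, Add(Rational(-81, 4), -6)), 152), 2) = Pow(Add(Mul(-2, Rational(-105, 4)), 152), 2) = Pow(Add(Rational(105, 2), 152), 2) = Pow(Rational(409, 2), 2) = Rational(167281, 4)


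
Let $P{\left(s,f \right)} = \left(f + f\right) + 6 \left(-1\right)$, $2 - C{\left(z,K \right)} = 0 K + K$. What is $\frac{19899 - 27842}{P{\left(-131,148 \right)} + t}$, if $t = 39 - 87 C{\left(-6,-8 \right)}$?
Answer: $\frac{7943}{541} \approx 14.682$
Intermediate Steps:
$C{\left(z,K \right)} = 2 - K$ ($C{\left(z,K \right)} = 2 - \left(0 K + K\right) = 2 - \left(0 + K\right) = 2 - K$)
$t = -831$ ($t = 39 - 87 \left(2 - -8\right) = 39 - 87 \left(2 + 8\right) = 39 - 870 = -831$)
$P{\left(s,f \right)} = -6 + 2 f$ ($P{\left(s,f \right)} = 2 f - 6 = -6 + 2 f$)
$\frac{19899 - 27842}{P{\left(-131,148 \right)} + t} = \frac{19899 - 27842}{\left(-6 + 2 \cdot 148\right) - 831} = - \frac{7943}{\left(-6 + 296\right) - 831} = - \frac{7943}{290 - 831} = - \frac{7943}{-541} = \left(-7943\right) \left(- \frac{1}{541}\right) = \frac{7943}{541}$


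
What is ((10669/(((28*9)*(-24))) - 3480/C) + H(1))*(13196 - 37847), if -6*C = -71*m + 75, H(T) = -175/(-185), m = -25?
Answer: -10693840267/41440 ≈ -2.5806e+5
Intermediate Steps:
H(T) = 35/37 (H(T) = -175*(-1/185) = 35/37)
C = -925/3 (C = -(-71*(-25) + 75)/6 = -(1775 + 75)/6 = -⅙*1850 = -925/3 ≈ -308.33)
((10669/(((28*9)*(-24))) - 3480/C) + H(1))*(13196 - 37847) = ((10669/(((28*9)*(-24))) - 3480/(-925/3)) + 35/37)*(13196 - 37847) = ((10669/((252*(-24))) - 3480*(-3/925)) + 35/37)*(-24651) = ((10669/(-6048) + 2088/185) + 35/37)*(-24651) = ((10669*(-1/6048) + 2088/185) + 35/37)*(-24651) = ((-10669/6048 + 2088/185) + 35/37)*(-24651) = (10654459/1118880 + 35/37)*(-24651) = (11712859/1118880)*(-24651) = -10693840267/41440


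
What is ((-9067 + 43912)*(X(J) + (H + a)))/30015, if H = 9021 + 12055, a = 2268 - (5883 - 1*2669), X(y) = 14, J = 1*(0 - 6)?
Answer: 2034544/87 ≈ 23386.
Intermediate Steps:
J = -6 (J = 1*(-6) = -6)
a = -946 (a = 2268 - (5883 - 2669) = 2268 - 1*3214 = 2268 - 3214 = -946)
H = 21076
((-9067 + 43912)*(X(J) + (H + a)))/30015 = ((-9067 + 43912)*(14 + (21076 - 946)))/30015 = (34845*(14 + 20130))*(1/30015) = (34845*20144)*(1/30015) = 701917680*(1/30015) = 2034544/87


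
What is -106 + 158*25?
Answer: 3844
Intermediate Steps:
-106 + 158*25 = -106 + 3950 = 3844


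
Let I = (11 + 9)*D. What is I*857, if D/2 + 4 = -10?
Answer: -479920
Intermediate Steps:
D = -28 (D = -8 + 2*(-10) = -8 - 20 = -28)
I = -560 (I = (11 + 9)*(-28) = 20*(-28) = -560)
I*857 = -560*857 = -479920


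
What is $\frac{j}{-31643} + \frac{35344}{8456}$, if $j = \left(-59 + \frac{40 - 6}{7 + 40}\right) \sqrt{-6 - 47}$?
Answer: $\frac{4418}{1057} + \frac{2739 i \sqrt{53}}{1487221} \approx 4.1798 + 0.013408 i$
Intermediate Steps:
$j = - \frac{2739 i \sqrt{53}}{47}$ ($j = \left(-59 + \frac{34}{47}\right) \sqrt{-53} = \left(-59 + 34 \cdot \frac{1}{47}\right) i \sqrt{53} = \left(-59 + \frac{34}{47}\right) i \sqrt{53} = - \frac{2739 i \sqrt{53}}{47} \approx - 424.26 i$)
$\frac{j}{-31643} + \frac{35344}{8456} = \frac{\left(- \frac{2739}{47}\right) i \sqrt{53}}{-31643} + \frac{35344}{8456} = - \frac{2739 i \sqrt{53}}{47} \left(- \frac{1}{31643}\right) + 35344 \cdot \frac{1}{8456} = \frac{2739 i \sqrt{53}}{1487221} + \frac{4418}{1057} = \frac{4418}{1057} + \frac{2739 i \sqrt{53}}{1487221}$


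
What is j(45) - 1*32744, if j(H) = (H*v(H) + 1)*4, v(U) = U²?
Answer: 331760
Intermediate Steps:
j(H) = 4 + 4*H³ (j(H) = (H*H² + 1)*4 = (H³ + 1)*4 = (1 + H³)*4 = 4 + 4*H³)
j(45) - 1*32744 = (4 + 4*45³) - 1*32744 = (4 + 4*91125) - 32744 = (4 + 364500) - 32744 = 364504 - 32744 = 331760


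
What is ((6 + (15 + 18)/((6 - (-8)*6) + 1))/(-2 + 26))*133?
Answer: 1463/40 ≈ 36.575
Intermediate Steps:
((6 + (15 + 18)/((6 - (-8)*6) + 1))/(-2 + 26))*133 = ((6 + 33/((6 - 4*(-12)) + 1))/24)*133 = ((6 + 33/((6 + 48) + 1))*(1/24))*133 = ((6 + 33/(54 + 1))*(1/24))*133 = ((6 + 33/55)*(1/24))*133 = ((6 + 33*(1/55))*(1/24))*133 = ((6 + ⅗)*(1/24))*133 = ((33/5)*(1/24))*133 = (11/40)*133 = 1463/40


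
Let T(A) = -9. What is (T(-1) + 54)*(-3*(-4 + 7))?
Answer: -405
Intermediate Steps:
(T(-1) + 54)*(-3*(-4 + 7)) = (-9 + 54)*(-3*(-4 + 7)) = 45*(-3*3) = 45*(-9) = -405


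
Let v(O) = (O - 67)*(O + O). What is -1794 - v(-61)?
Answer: -17410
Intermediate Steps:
v(O) = 2*O*(-67 + O) (v(O) = (-67 + O)*(2*O) = 2*O*(-67 + O))
-1794 - v(-61) = -1794 - 2*(-61)*(-67 - 61) = -1794 - 2*(-61)*(-128) = -1794 - 1*15616 = -1794 - 15616 = -17410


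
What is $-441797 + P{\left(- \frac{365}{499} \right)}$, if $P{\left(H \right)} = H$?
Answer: $- \frac{220457068}{499} \approx -4.418 \cdot 10^{5}$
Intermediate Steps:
$-441797 + P{\left(- \frac{365}{499} \right)} = -441797 - \frac{365}{499} = - \frac{220457068}{499}$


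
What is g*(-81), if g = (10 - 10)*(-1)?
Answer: 0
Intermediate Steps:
g = 0 (g = 0*(-1) = 0)
g*(-81) = 0*(-81) = 0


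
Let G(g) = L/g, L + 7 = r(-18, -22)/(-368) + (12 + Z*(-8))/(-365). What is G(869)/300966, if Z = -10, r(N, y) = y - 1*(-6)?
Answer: -10086/365937286055 ≈ -2.7562e-8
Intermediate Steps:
r(N, y) = 6 + y (r(N, y) = y + 6 = 6 + y)
L = -60516/8395 (L = -7 + ((6 - 22)/(-368) + (12 - 10*(-8))/(-365)) = -7 + (-16*(-1/368) + (12 + 80)*(-1/365)) = -7 + (1/23 + 92*(-1/365)) = -7 + (1/23 - 92/365) = -7 - 1751/8395 = -60516/8395 ≈ -7.2086)
G(g) = -60516/(8395*g)
G(869)/300966 = -60516/8395/869/300966 = -60516/8395*1/869*(1/300966) = -60516/7295255*1/300966 = -10086/365937286055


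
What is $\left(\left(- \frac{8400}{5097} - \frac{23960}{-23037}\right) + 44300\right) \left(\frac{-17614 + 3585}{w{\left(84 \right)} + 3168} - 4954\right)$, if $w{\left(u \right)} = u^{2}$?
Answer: $- \frac{3137300751786733625}{14291641404} \approx -2.1952 \cdot 10^{8}$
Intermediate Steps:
$\left(\left(- \frac{8400}{5097} - \frac{23960}{-23037}\right) + 44300\right) \left(\frac{-17614 + 3585}{w{\left(84 \right)} + 3168} - 4954\right) = \left(\left(- \frac{8400}{5097} - \frac{23960}{-23037}\right) + 44300\right) \left(\frac{-17614 + 3585}{84^{2} + 3168} - 4954\right) = \left(\left(\left(-8400\right) \frac{1}{5097} - - \frac{23960}{23037}\right) + 44300\right) \left(- \frac{14029}{7056 + 3168} - 4954\right) = \left(\left(- \frac{2800}{1699} + \frac{23960}{23037}\right) + 44300\right) \left(- \frac{14029}{10224} - 4954\right) = \left(- \frac{23795560}{39139863} + 44300\right) \left(\left(-14029\right) \frac{1}{10224} - 4954\right) = \frac{1733872135340 \left(- \frac{14029}{10224} - 4954\right)}{39139863} = \frac{1733872135340}{39139863} \left(- \frac{50663725}{10224}\right) = - \frac{3137300751786733625}{14291641404}$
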